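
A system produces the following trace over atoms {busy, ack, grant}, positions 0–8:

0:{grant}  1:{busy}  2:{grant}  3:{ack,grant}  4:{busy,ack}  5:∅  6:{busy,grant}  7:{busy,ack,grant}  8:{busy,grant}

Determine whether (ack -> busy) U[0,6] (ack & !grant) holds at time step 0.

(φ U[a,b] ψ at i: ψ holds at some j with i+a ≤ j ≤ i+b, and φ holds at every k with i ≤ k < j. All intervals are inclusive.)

False

Need some j in [0,6] with (ack & !grant), and (ack -> busy) at every k in [0,j-1].
  j=0: (ack & !grant) false.
  j=1: (ack & !grant) false.
  j=2: (ack & !grant) false.
  j=3: (ack & !grant) false.
  j=4: (ack & !grant) holds, but (ack -> busy) fails at k=3 → not this j.
  j=5: (ack & !grant) false.
  j=6: (ack & !grant) false.
No j in the window works → until fails.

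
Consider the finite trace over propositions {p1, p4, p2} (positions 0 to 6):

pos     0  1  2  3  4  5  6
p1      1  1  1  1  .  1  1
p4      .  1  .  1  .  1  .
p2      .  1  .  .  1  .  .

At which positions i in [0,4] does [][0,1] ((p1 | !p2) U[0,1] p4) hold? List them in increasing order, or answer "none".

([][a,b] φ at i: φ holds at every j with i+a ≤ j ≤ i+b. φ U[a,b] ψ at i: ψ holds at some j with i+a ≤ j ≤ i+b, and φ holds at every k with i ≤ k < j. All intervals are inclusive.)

0, 1, 2

Evaluate at each i in [0,4]:
  i=0: ✓ (all of [0,1])
  i=1: ✓ (all of [1,2])
  i=2: ✓ (all of [2,3])
  i=3: ✗ (fails at j=4)
  i=4: ✗ (fails at j=4)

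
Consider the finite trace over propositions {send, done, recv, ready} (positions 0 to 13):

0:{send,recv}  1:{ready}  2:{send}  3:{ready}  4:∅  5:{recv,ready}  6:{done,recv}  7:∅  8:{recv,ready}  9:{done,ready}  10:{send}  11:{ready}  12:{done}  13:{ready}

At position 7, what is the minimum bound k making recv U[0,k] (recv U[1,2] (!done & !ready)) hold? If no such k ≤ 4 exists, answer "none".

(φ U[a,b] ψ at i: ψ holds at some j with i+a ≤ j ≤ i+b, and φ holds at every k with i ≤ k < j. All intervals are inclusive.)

none

Need earliest j ≥ 7 with (recv U[1,2] (!done & !ready)), and recv at every k in [7,j-1].
  j=7: rhs fails.
  j=8: rhs fails.
  j=9: rhs fails.
  j=10: rhs fails.
  j=11: rhs fails.
No witness within the range → none.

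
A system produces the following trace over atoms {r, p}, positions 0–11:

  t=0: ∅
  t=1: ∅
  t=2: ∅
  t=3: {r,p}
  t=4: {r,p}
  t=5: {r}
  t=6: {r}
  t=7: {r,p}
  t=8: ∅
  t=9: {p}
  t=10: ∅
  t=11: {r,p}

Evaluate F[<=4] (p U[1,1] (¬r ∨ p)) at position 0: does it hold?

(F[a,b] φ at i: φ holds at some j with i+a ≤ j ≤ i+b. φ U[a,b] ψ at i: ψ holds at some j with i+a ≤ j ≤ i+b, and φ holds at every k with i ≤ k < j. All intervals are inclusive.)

Check (p U[1,1] (¬r ∨ p)) at each j in [0,4]:
  j=0: fails
  j=1: fails
  j=2: fails
  j=3: holds
  j=4: fails
Found at j=3 → formula holds.

Holds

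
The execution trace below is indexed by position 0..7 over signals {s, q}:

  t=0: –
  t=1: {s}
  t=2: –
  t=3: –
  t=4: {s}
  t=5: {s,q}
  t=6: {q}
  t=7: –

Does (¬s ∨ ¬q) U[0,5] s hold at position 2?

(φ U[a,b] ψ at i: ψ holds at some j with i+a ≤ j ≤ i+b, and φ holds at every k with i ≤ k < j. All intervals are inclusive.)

Holds

Need some j in [2,7] with s, and (¬s ∨ ¬q) at every k in [2,j-1].
  j=2: s false.
  j=3: s false.
  j=4: s holds; (¬s ∨ ¬q) holds at every k in [2,3] → satisfied.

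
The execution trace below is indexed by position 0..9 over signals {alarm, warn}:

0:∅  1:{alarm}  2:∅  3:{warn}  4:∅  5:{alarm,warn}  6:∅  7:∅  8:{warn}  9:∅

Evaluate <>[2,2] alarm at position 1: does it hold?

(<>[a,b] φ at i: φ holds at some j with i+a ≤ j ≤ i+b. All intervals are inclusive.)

Check alarm at each j in [3,3]:
  j=3: false
No position in the window satisfies it → formula fails.

No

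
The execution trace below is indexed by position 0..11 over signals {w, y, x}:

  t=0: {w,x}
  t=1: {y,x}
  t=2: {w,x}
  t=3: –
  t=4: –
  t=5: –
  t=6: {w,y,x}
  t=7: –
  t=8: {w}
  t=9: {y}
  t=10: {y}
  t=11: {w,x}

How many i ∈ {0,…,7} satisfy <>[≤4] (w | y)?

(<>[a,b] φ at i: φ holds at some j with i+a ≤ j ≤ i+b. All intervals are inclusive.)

Evaluate at each i in [0,7]:
  i=0: ✓ (witness j=0)
  i=1: ✓ (witness j=1)
  i=2: ✓ (witness j=2)
  i=3: ✓ (witness j=6)
  i=4: ✓ (witness j=6)
  i=5: ✓ (witness j=6)
  i=6: ✓ (witness j=6)
  i=7: ✓ (witness j=8)
Positions where it holds: {0, 1, 2, 3, 4, 5, 6, 7} → 8.

8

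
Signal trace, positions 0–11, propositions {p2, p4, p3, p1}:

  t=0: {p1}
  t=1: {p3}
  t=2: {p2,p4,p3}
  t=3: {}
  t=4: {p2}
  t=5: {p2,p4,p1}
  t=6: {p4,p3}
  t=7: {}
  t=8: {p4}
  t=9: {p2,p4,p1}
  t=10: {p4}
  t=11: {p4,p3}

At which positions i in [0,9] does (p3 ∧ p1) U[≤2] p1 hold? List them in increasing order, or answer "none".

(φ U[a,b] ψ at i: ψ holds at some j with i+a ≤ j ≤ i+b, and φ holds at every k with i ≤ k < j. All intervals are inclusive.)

0, 5, 9

Evaluate at each i in [0,9]:
  i=0: ✓ (rhs at j=0)
  i=1: ✗ (no rhs in [1,3])
  i=2: ✗ (no rhs in [2,4])
  i=3: ✗ (lhs fails at k=3 before rhs at j=5)
  i=4: ✗ (lhs fails at k=4 before rhs at j=5)
  i=5: ✓ (rhs at j=5)
  i=6: ✗ (no rhs in [6,8])
  i=7: ✗ (lhs fails at k=7 before rhs at j=9)
  i=8: ✗ (lhs fails at k=8 before rhs at j=9)
  i=9: ✓ (rhs at j=9)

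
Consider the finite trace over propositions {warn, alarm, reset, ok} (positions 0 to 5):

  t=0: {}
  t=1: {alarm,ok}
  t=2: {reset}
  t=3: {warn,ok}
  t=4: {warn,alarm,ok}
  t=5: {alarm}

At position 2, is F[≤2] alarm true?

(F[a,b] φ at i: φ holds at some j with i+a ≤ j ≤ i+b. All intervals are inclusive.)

Check alarm at each j in [2,4]:
  j=2: false
  j=3: false
  j=4: true
Found at j=4 → formula holds.

Yes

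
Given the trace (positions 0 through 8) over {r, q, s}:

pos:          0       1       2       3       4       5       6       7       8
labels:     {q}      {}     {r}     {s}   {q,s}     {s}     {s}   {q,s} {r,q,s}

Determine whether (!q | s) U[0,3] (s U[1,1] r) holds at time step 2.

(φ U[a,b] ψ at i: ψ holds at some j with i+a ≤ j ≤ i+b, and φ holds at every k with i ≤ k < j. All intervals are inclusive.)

No

Need some j in [2,5] with (s U[1,1] r), and (!q | s) at every k in [2,j-1].
  j=2: (s U[1,1] r) — fails.
  j=3: (s U[1,1] r) — fails.
  j=4: (s U[1,1] r) — fails.
  j=5: (s U[1,1] r) — fails.
No j in the window works → until fails.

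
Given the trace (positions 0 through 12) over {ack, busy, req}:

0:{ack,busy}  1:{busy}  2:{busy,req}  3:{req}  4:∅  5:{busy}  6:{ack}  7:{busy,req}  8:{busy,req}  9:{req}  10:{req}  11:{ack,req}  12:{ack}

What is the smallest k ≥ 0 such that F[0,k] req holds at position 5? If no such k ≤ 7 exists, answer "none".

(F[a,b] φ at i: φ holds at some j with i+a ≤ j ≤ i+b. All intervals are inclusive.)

Scan j = 5,6,… for req:
  j=5: fails
  j=6: fails
  j=7: holds
First hit at j=7, so smallest k = 7-5 = 2.

2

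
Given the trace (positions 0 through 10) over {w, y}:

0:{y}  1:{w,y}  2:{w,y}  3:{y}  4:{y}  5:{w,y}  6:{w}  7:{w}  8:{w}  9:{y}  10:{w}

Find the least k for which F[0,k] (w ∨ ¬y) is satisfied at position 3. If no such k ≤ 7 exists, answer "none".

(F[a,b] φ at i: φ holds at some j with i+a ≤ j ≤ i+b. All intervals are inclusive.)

Scan j = 3,4,… for (w ∨ ¬y):
  j=3: fails
  j=4: fails
  j=5: holds
First hit at j=5, so smallest k = 5-3 = 2.

2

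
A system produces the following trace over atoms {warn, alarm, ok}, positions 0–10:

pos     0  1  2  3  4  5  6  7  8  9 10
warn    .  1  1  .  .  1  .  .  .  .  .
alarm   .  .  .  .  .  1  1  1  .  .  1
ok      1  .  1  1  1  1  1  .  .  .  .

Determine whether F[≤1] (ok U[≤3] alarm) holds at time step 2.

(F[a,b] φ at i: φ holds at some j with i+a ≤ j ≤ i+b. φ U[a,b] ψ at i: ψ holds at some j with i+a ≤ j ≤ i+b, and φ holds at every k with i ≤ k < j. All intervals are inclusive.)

Check (ok U[≤3] alarm) at each j in [2,3]:
  j=2: holds
  j=3: holds
Found at j=2 → formula holds.

True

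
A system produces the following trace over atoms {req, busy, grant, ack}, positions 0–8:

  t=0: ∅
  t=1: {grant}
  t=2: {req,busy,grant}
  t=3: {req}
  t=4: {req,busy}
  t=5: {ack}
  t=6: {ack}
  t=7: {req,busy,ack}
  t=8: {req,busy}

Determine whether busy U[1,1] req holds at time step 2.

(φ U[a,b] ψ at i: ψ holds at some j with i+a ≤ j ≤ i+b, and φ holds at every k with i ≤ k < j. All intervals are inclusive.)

Need some j in [3,3] with req, and busy at every k in [2,j-1].
  j=3: req holds; busy holds at every k in [2,2] → satisfied.

Yes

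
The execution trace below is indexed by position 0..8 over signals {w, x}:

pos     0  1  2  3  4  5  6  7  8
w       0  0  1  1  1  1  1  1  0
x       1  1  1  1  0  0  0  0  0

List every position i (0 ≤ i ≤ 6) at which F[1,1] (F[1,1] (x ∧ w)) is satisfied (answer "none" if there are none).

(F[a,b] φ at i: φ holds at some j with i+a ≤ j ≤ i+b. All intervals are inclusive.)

Evaluate at each i in [0,6]:
  i=0: ✓ (witness j=1)
  i=1: ✓ (witness j=2)
  i=2: ✗ (none in [3,3])
  i=3: ✗ (none in [4,4])
  i=4: ✗ (none in [5,5])
  i=5: ✗ (none in [6,6])
  i=6: ✗ (none in [7,7])

0, 1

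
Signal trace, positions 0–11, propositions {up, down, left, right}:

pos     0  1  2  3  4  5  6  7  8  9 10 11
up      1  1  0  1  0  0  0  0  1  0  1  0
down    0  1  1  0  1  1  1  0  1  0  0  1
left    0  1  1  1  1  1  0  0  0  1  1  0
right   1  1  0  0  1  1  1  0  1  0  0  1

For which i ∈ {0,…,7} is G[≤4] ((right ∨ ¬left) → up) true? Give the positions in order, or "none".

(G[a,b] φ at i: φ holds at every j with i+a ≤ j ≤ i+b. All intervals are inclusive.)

Evaluate at each i in [0,7]:
  i=0: ✗ (fails at j=4)
  i=1: ✗ (fails at j=4)
  i=2: ✗ (fails at j=4)
  i=3: ✗ (fails at j=4)
  i=4: ✗ (fails at j=4)
  i=5: ✗ (fails at j=5)
  i=6: ✗ (fails at j=6)
  i=7: ✗ (fails at j=7)

none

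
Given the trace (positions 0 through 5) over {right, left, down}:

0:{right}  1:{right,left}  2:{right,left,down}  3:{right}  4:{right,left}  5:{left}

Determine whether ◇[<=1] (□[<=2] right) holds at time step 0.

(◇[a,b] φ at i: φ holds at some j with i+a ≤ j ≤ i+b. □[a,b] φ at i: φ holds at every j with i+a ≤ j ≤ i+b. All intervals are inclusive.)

True

Check □[<=2] right at each j in [0,1]:
  j=0: holds on [0,2]
  j=1: holds on [1,3]
Found at j=0 → formula holds.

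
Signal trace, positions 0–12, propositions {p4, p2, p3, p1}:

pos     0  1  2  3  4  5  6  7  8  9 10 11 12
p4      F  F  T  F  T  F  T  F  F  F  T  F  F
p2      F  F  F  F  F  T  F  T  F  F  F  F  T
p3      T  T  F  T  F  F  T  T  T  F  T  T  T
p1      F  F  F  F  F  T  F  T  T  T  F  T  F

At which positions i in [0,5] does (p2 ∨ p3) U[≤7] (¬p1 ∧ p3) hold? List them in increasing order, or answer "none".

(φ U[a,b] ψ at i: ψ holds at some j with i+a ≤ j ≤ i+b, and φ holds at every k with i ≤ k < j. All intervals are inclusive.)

0, 1, 3, 5

Evaluate at each i in [0,5]:
  i=0: ✓ (rhs at j=0)
  i=1: ✓ (rhs at j=1)
  i=2: ✗ (lhs fails at k=2 before rhs at j=3)
  i=3: ✓ (rhs at j=3)
  i=4: ✗ (lhs fails at k=4 before rhs at j=6)
  i=5: ✓ (rhs at j=6; lhs holds on [5,5])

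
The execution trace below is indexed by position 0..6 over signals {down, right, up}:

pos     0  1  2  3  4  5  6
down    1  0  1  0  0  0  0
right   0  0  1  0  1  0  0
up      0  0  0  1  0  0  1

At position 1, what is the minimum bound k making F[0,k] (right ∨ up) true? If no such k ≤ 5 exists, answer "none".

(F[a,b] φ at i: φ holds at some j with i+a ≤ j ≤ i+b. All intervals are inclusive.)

1

Scan j = 1,2,… for (right ∨ up):
  j=1: fails
  j=2: holds
First hit at j=2, so smallest k = 2-1 = 1.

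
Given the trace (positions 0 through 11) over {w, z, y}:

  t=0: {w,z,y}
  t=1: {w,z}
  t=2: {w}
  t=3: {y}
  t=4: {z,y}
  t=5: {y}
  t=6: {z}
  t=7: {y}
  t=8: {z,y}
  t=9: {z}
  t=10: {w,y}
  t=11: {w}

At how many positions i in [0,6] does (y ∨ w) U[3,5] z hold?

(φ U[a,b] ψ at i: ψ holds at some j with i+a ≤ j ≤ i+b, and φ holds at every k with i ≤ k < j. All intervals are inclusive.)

4

Evaluate at each i in [0,6]:
  i=0: ✓ (rhs at j=4; lhs holds on [0,3])
  i=1: ✓ (rhs at j=4; lhs holds on [1,3])
  i=2: ✓ (rhs at j=6; lhs holds on [2,5])
  i=3: ✓ (rhs at j=6; lhs holds on [3,5])
  i=4: ✗ (lhs fails at k=6 before rhs at j=8)
  i=5: ✗ (lhs fails at k=6 before rhs at j=8)
  i=6: ✗ (lhs fails at k=6 before rhs at j=9)
Positions where it holds: {0, 1, 2, 3} → 4.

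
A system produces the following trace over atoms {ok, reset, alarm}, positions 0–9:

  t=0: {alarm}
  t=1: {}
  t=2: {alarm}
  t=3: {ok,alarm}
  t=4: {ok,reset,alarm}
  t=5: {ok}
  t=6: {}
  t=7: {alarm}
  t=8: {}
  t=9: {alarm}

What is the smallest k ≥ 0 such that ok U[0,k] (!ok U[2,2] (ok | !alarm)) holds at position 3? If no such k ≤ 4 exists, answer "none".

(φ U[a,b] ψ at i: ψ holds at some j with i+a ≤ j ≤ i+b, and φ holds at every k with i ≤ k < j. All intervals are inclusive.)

3

Need earliest j ≥ 3 with (!ok U[2,2] (ok | !alarm)), and ok at every k in [3,j-1].
  j=3: rhs fails.
  j=4: rhs fails.
  j=5: rhs fails.
  j=6: rhs holds; lhs holds on [3,5]. k = 3.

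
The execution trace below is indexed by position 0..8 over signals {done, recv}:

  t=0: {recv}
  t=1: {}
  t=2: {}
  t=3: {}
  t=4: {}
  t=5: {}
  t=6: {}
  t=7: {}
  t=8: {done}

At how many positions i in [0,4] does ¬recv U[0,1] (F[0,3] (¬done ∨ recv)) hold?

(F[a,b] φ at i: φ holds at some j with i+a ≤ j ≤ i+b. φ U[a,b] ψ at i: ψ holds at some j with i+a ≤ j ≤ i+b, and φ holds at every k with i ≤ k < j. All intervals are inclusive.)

5

Evaluate at each i in [0,4]:
  i=0: ✓ (rhs at j=0)
  i=1: ✓ (rhs at j=1)
  i=2: ✓ (rhs at j=2)
  i=3: ✓ (rhs at j=3)
  i=4: ✓ (rhs at j=4)
Positions where it holds: {0, 1, 2, 3, 4} → 5.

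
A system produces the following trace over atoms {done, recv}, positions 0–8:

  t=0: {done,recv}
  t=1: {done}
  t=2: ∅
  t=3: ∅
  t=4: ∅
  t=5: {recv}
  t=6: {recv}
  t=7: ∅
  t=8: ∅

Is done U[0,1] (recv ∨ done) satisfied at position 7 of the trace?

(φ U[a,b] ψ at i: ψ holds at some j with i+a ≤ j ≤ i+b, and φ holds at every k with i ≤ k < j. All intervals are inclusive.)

Need some j in [7,8] with (recv ∨ done), and done at every k in [7,j-1].
  j=7: (recv ∨ done) false.
  j=8: (recv ∨ done) false.
No j in the window works → until fails.

Does not hold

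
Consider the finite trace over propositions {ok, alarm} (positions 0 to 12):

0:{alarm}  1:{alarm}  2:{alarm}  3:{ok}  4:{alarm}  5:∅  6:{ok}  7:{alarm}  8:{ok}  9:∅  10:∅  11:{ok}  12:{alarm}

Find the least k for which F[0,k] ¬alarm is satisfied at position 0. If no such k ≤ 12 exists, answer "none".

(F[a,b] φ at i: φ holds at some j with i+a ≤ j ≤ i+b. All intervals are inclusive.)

Scan j = 0,1,… for ¬alarm:
  j=0: fails
  j=1: fails
  j=2: fails
  j=3: holds
First hit at j=3, so smallest k = 3-0 = 3.

3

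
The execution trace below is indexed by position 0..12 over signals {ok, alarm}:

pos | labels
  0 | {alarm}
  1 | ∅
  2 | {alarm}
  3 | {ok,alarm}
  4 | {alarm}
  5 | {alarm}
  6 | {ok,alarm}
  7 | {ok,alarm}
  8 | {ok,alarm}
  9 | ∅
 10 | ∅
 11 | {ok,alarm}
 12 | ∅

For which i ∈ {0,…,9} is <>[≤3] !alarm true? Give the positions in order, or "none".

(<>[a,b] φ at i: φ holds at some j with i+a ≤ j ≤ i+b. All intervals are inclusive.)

0, 1, 6, 7, 8, 9

Evaluate at each i in [0,9]:
  i=0: ✓ (witness j=1)
  i=1: ✓ (witness j=1)
  i=2: ✗ (none in [2,5])
  i=3: ✗ (none in [3,6])
  i=4: ✗ (none in [4,7])
  i=5: ✗ (none in [5,8])
  i=6: ✓ (witness j=9)
  i=7: ✓ (witness j=9)
  i=8: ✓ (witness j=9)
  i=9: ✓ (witness j=9)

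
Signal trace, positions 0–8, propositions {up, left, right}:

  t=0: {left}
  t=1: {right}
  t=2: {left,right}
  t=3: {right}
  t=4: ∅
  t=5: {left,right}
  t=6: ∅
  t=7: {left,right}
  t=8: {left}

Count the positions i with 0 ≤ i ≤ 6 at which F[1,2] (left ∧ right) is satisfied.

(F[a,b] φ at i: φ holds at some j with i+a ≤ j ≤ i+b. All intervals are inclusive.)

Evaluate at each i in [0,6]:
  i=0: ✓ (witness j=2)
  i=1: ✓ (witness j=2)
  i=2: ✗ (none in [3,4])
  i=3: ✓ (witness j=5)
  i=4: ✓ (witness j=5)
  i=5: ✓ (witness j=7)
  i=6: ✓ (witness j=7)
Positions where it holds: {0, 1, 3, 4, 5, 6} → 6.

6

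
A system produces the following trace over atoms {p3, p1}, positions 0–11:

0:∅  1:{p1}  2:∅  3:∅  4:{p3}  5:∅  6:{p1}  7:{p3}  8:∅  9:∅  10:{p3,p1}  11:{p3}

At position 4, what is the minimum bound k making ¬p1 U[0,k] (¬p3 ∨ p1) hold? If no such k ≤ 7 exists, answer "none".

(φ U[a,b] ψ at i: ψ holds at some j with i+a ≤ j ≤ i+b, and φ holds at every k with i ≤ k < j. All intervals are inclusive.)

Need earliest j ≥ 4 with (¬p3 ∨ p1), and ¬p1 at every k in [4,j-1].
  j=4: rhs fails.
  j=5: rhs holds; lhs holds on [4,4]. k = 1.

1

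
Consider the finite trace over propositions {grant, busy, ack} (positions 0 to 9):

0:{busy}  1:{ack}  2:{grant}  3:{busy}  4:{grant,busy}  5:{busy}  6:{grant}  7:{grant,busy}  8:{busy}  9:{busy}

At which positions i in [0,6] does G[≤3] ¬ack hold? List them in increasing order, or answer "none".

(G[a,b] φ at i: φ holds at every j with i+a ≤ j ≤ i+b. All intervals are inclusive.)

Evaluate at each i in [0,6]:
  i=0: ✗ (fails at j=1)
  i=1: ✗ (fails at j=1)
  i=2: ✓ (all of [2,5])
  i=3: ✓ (all of [3,6])
  i=4: ✓ (all of [4,7])
  i=5: ✓ (all of [5,8])
  i=6: ✓ (all of [6,9])

2, 3, 4, 5, 6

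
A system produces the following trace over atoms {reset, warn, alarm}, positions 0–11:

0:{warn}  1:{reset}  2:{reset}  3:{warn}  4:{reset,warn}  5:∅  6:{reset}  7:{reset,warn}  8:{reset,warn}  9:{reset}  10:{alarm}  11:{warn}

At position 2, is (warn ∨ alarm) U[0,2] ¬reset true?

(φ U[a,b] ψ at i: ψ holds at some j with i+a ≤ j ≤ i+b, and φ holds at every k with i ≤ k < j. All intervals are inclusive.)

False

Need some j in [2,4] with ¬reset, and (warn ∨ alarm) at every k in [2,j-1].
  j=2: ¬reset false.
  j=3: ¬reset holds, but (warn ∨ alarm) fails at k=2 → not this j.
  j=4: ¬reset false.
No j in the window works → until fails.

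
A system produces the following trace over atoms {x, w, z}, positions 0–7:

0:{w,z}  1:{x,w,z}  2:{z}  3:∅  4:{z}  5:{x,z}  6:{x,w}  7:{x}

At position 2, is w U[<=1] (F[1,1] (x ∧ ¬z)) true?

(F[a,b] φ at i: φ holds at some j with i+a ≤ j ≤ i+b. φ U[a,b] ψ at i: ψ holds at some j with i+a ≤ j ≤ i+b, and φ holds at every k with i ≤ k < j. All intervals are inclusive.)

Need some j in [2,3] with F[1,1] (x ∧ ¬z), and w at every k in [2,j-1].
  j=2: F[1,1] (x ∧ ¬z) — fails (none in [3,3]).
  j=3: F[1,1] (x ∧ ¬z) — fails (none in [4,4]).
No j in the window works → until fails.

Does not hold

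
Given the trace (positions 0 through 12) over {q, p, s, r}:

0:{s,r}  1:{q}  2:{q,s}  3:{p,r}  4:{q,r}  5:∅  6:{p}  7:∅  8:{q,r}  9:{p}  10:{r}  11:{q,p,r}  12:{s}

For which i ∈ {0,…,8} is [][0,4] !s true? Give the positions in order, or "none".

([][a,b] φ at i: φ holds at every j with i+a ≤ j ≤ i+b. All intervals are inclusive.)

Evaluate at each i in [0,8]:
  i=0: ✗ (fails at j=0)
  i=1: ✗ (fails at j=2)
  i=2: ✗ (fails at j=2)
  i=3: ✓ (all of [3,7])
  i=4: ✓ (all of [4,8])
  i=5: ✓ (all of [5,9])
  i=6: ✓ (all of [6,10])
  i=7: ✓ (all of [7,11])
  i=8: ✗ (fails at j=12)

3, 4, 5, 6, 7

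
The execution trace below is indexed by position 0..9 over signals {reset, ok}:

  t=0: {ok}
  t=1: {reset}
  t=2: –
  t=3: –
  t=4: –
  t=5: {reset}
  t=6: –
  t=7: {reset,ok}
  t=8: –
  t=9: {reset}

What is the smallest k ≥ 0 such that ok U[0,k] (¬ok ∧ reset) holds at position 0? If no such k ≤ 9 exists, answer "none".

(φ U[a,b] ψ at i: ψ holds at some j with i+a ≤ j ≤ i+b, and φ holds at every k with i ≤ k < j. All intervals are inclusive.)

1

Need earliest j ≥ 0 with (¬ok ∧ reset), and ok at every k in [0,j-1].
  j=0: rhs fails.
  j=1: rhs holds; lhs holds on [0,0]. k = 1.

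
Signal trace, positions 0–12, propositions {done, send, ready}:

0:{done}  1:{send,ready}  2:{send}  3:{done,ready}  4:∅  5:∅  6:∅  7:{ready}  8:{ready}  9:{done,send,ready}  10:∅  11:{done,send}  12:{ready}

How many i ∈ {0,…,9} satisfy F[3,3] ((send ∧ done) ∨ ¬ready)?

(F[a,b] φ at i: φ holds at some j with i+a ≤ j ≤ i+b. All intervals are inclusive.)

Evaluate at each i in [0,9]:
  i=0: ✗ (none in [3,3])
  i=1: ✓ (witness j=4)
  i=2: ✓ (witness j=5)
  i=3: ✓ (witness j=6)
  i=4: ✗ (none in [7,7])
  i=5: ✗ (none in [8,8])
  i=6: ✓ (witness j=9)
  i=7: ✓ (witness j=10)
  i=8: ✓ (witness j=11)
  i=9: ✗ (none in [12,12])
Positions where it holds: {1, 2, 3, 6, 7, 8} → 6.

6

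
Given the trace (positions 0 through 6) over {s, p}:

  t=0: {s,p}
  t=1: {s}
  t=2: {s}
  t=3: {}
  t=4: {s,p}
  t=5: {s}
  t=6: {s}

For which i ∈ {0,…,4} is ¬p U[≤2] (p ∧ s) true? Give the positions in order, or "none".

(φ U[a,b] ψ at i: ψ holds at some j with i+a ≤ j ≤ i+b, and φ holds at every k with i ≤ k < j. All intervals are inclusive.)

Evaluate at each i in [0,4]:
  i=0: ✓ (rhs at j=0)
  i=1: ✗ (no rhs in [1,3])
  i=2: ✓ (rhs at j=4; lhs holds on [2,3])
  i=3: ✓ (rhs at j=4; lhs holds on [3,3])
  i=4: ✓ (rhs at j=4)

0, 2, 3, 4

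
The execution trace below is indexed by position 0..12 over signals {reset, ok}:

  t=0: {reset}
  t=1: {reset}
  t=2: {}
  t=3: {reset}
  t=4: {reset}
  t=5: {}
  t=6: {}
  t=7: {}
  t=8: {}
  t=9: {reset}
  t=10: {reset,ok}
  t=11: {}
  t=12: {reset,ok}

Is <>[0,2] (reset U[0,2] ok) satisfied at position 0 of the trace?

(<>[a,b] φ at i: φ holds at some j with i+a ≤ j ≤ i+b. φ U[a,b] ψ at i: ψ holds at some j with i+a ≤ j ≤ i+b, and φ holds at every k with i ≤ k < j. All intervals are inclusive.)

Does not hold

Check (reset U[0,2] ok) at each j in [0,2]:
  j=0: fails
  j=1: fails
  j=2: fails
No position in the window satisfies it → formula fails.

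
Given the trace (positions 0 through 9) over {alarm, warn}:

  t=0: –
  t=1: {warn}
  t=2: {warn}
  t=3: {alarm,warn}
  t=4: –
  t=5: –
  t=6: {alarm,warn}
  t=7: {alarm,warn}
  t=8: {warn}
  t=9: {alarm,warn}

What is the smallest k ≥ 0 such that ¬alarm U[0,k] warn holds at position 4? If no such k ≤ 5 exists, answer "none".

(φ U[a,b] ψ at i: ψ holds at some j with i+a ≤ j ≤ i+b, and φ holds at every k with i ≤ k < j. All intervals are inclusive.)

Need earliest j ≥ 4 with warn, and ¬alarm at every k in [4,j-1].
  j=4: rhs fails.
  j=5: rhs fails.
  j=6: rhs holds; lhs holds on [4,5]. k = 2.

2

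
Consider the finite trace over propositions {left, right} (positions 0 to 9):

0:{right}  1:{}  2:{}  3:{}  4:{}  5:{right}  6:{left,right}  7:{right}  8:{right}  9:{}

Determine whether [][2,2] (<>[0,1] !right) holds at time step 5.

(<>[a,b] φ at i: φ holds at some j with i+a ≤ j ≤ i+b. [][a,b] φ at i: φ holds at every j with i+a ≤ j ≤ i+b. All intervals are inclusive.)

Does not hold

Check <>[0,1] !right at every j in [7,7]:
  j=7: fails (none in [7,8])
Fails at j=7 → formula fails.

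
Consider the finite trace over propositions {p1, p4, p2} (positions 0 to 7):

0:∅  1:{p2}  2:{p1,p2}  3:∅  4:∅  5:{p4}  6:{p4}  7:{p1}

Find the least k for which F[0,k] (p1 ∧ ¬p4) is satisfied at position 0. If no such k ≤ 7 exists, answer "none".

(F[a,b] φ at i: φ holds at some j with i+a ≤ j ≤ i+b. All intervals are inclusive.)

2

Scan j = 0,1,… for (p1 ∧ ¬p4):
  j=0: fails
  j=1: fails
  j=2: holds
First hit at j=2, so smallest k = 2-0 = 2.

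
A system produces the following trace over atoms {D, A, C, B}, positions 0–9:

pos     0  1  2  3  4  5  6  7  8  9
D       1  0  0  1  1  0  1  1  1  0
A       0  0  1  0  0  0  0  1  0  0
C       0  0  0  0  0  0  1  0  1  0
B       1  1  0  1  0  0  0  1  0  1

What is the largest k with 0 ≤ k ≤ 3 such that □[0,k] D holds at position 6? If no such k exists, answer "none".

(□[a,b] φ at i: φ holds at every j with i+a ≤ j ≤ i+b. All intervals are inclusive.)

2

D must hold from j=6 onward; find where it first fails.
  j=6: holds
  j=7: holds
  j=8: holds
  j=9: fails
Holds on [6,8], so largest k = 2.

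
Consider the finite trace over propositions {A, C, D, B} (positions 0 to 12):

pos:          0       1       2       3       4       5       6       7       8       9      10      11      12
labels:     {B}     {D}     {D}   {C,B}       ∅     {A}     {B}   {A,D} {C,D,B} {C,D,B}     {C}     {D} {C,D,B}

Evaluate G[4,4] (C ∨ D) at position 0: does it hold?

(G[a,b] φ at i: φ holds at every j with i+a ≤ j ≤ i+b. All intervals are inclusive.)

No

Check (C ∨ D) at every j in [4,4]:
  j=4: false
Fails at j=4 → formula fails.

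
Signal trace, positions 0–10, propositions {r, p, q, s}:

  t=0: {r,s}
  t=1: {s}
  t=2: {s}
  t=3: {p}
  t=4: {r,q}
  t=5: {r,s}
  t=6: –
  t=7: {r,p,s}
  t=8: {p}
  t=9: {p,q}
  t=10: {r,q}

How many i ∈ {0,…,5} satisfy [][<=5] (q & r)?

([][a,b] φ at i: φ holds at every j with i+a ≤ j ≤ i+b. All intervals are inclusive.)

Evaluate at each i in [0,5]:
  i=0: ✗ (fails at j=0)
  i=1: ✗ (fails at j=1)
  i=2: ✗ (fails at j=2)
  i=3: ✗ (fails at j=3)
  i=4: ✗ (fails at j=5)
  i=5: ✗ (fails at j=5)
Positions where it holds: {} → 0.

0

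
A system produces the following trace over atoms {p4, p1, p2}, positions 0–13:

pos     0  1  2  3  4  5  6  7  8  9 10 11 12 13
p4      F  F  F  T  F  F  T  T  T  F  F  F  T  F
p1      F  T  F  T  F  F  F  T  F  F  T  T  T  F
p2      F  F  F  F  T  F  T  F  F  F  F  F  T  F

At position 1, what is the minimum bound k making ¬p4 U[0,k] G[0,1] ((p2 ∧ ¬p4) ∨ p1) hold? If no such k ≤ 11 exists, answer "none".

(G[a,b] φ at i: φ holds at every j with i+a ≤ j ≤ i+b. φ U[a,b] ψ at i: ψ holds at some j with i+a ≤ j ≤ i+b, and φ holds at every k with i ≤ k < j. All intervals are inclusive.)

2

Need earliest j ≥ 1 with G[0,1] ((p2 ∧ ¬p4) ∨ p1), and ¬p4 at every k in [1,j-1].
  j=1: rhs fails.
  j=2: rhs fails.
  j=3: rhs holds; lhs holds on [1,2]. k = 2.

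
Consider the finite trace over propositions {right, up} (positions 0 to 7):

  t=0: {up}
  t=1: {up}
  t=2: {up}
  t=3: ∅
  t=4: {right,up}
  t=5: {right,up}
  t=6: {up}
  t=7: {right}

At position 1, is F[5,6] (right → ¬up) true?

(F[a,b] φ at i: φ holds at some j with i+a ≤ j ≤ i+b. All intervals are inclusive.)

Check (right → ¬up) at each j in [6,7]:
  j=6: true
  j=7: true
Found at j=6 → formula holds.

Yes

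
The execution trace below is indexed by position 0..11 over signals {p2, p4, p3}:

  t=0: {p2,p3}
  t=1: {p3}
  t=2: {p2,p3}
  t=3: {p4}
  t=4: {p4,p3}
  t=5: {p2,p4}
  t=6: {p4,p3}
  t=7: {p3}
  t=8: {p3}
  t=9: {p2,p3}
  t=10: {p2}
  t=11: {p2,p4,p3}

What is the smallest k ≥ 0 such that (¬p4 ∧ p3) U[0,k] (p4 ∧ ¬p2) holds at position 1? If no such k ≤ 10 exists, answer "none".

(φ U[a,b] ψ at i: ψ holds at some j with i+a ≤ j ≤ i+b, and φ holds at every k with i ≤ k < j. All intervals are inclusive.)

Need earliest j ≥ 1 with (p4 ∧ ¬p2), and (¬p4 ∧ p3) at every k in [1,j-1].
  j=1: rhs fails.
  j=2: rhs fails.
  j=3: rhs holds; lhs holds on [1,2]. k = 2.

2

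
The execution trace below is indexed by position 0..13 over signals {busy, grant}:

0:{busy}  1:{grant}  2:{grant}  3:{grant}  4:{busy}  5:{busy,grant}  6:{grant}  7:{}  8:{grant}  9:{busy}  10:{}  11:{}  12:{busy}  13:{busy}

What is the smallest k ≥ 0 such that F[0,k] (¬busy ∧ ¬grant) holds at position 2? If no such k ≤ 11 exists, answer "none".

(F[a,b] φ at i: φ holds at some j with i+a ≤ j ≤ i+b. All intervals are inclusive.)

Scan j = 2,3,… for (¬busy ∧ ¬grant):
  j=2: fails
  j=3: fails
  j=4: fails
  j=5: fails
  j=6: fails
  j=7: holds
First hit at j=7, so smallest k = 7-2 = 5.

5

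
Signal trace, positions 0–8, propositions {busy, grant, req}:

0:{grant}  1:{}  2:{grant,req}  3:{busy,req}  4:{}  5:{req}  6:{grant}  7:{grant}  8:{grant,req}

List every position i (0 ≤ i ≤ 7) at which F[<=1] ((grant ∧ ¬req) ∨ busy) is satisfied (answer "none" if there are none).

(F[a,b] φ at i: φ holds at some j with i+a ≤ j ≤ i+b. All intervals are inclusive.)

0, 2, 3, 5, 6, 7

Evaluate at each i in [0,7]:
  i=0: ✓ (witness j=0)
  i=1: ✗ (none in [1,2])
  i=2: ✓ (witness j=3)
  i=3: ✓ (witness j=3)
  i=4: ✗ (none in [4,5])
  i=5: ✓ (witness j=6)
  i=6: ✓ (witness j=6)
  i=7: ✓ (witness j=7)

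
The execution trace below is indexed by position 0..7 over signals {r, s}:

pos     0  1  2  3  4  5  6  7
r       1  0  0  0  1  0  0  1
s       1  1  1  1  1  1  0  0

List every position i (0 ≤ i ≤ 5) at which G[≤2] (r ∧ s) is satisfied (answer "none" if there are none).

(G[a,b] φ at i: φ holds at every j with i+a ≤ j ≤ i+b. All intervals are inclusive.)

none

Evaluate at each i in [0,5]:
  i=0: ✗ (fails at j=1)
  i=1: ✗ (fails at j=1)
  i=2: ✗ (fails at j=2)
  i=3: ✗ (fails at j=3)
  i=4: ✗ (fails at j=5)
  i=5: ✗ (fails at j=5)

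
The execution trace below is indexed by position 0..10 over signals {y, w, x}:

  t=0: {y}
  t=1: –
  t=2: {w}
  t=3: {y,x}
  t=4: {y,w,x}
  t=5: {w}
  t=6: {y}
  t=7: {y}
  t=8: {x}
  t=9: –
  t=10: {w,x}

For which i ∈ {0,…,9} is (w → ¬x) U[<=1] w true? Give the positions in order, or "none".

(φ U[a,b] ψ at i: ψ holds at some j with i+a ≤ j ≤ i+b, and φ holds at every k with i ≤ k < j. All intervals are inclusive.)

Evaluate at each i in [0,9]:
  i=0: ✗ (no rhs in [0,1])
  i=1: ✓ (rhs at j=2; lhs holds on [1,1])
  i=2: ✓ (rhs at j=2)
  i=3: ✓ (rhs at j=4; lhs holds on [3,3])
  i=4: ✓ (rhs at j=4)
  i=5: ✓ (rhs at j=5)
  i=6: ✗ (no rhs in [6,7])
  i=7: ✗ (no rhs in [7,8])
  i=8: ✗ (no rhs in [8,9])
  i=9: ✓ (rhs at j=10; lhs holds on [9,9])

1, 2, 3, 4, 5, 9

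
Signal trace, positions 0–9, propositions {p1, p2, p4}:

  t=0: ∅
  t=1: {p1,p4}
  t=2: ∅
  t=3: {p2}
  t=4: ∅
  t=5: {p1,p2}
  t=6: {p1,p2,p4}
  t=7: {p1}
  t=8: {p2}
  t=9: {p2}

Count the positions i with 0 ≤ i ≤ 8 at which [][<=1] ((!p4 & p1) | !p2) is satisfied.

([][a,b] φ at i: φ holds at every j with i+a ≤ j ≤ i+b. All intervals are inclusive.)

3

Evaluate at each i in [0,8]:
  i=0: ✓ (all of [0,1])
  i=1: ✓ (all of [1,2])
  i=2: ✗ (fails at j=3)
  i=3: ✗ (fails at j=3)
  i=4: ✓ (all of [4,5])
  i=5: ✗ (fails at j=6)
  i=6: ✗ (fails at j=6)
  i=7: ✗ (fails at j=8)
  i=8: ✗ (fails at j=8)
Positions where it holds: {0, 1, 4} → 3.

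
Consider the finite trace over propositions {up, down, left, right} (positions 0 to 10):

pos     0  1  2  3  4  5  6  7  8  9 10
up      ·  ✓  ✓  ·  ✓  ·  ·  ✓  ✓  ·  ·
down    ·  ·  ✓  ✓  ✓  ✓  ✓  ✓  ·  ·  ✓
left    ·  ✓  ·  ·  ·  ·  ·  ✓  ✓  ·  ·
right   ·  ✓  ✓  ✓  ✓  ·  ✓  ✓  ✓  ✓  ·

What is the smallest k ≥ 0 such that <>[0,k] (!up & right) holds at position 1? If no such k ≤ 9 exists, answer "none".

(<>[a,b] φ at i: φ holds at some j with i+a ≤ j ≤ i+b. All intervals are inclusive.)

Scan j = 1,2,… for (!up & right):
  j=1: fails
  j=2: fails
  j=3: holds
First hit at j=3, so smallest k = 3-1 = 2.

2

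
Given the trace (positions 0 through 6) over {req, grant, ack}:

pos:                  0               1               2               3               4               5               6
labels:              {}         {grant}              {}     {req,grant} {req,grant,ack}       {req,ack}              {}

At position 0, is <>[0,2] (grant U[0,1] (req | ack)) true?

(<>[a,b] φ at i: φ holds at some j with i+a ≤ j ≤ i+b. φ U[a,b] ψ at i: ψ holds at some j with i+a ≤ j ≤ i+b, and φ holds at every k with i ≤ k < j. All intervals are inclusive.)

Check (grant U[0,1] (req | ack)) at each j in [0,2]:
  j=0: fails
  j=1: fails
  j=2: fails
No position in the window satisfies it → formula fails.

No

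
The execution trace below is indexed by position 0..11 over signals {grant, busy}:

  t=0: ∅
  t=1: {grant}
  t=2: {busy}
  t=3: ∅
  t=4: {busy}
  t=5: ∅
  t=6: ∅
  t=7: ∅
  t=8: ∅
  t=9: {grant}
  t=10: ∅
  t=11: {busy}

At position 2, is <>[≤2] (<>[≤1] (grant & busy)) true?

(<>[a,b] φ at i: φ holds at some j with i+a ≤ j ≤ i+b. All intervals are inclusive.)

No

Check <>[≤1] (grant & busy) at each j in [2,4]:
  j=2: fails (none in [2,3])
  j=3: fails (none in [3,4])
  j=4: fails (none in [4,5])
No position in the window satisfies it → formula fails.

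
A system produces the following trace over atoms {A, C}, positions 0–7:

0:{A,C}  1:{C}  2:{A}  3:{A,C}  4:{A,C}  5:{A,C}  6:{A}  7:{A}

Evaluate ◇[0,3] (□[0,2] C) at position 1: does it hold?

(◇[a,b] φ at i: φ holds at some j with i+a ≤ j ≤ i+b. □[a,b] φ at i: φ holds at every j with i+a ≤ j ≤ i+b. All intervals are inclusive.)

Check □[0,2] C at each j in [1,4]:
  j=1: fails at 2
  j=2: fails at 2
  j=3: holds on [3,5]
  j=4: fails at 6
Found at j=3 → formula holds.

True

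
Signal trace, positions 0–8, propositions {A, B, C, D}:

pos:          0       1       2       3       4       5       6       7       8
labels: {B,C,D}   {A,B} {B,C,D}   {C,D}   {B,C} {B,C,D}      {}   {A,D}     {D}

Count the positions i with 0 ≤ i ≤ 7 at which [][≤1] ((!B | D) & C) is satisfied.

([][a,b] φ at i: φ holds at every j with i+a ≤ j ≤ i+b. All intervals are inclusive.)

Evaluate at each i in [0,7]:
  i=0: ✗ (fails at j=1)
  i=1: ✗ (fails at j=1)
  i=2: ✓ (all of [2,3])
  i=3: ✗ (fails at j=4)
  i=4: ✗ (fails at j=4)
  i=5: ✗ (fails at j=6)
  i=6: ✗ (fails at j=6)
  i=7: ✗ (fails at j=7)
Positions where it holds: {2} → 1.

1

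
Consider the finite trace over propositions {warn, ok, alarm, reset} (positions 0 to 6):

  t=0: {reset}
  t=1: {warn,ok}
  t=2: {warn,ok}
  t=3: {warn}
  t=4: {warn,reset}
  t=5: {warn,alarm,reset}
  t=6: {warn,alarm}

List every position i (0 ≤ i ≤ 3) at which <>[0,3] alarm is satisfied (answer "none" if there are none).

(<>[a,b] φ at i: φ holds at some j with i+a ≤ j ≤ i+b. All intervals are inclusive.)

2, 3

Evaluate at each i in [0,3]:
  i=0: ✗ (none in [0,3])
  i=1: ✗ (none in [1,4])
  i=2: ✓ (witness j=5)
  i=3: ✓ (witness j=5)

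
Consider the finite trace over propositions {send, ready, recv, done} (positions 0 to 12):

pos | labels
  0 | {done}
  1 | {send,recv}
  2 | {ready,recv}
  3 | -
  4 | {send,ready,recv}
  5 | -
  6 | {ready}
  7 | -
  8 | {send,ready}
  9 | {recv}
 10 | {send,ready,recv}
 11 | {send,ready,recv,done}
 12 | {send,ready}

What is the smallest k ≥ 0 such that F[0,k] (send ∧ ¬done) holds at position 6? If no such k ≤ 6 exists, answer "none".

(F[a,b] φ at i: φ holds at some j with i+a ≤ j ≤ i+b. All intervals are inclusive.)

Scan j = 6,7,… for (send ∧ ¬done):
  j=6: fails
  j=7: fails
  j=8: holds
First hit at j=8, so smallest k = 8-6 = 2.

2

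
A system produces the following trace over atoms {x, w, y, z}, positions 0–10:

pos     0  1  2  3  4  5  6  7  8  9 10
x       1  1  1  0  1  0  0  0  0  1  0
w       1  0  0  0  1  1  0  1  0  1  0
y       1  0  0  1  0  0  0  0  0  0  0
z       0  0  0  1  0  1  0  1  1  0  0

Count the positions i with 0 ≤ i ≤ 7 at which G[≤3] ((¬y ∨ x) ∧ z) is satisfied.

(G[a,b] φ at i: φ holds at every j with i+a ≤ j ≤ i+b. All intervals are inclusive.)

Evaluate at each i in [0,7]:
  i=0: ✗ (fails at j=0)
  i=1: ✗ (fails at j=1)
  i=2: ✗ (fails at j=2)
  i=3: ✗ (fails at j=3)
  i=4: ✗ (fails at j=4)
  i=5: ✗ (fails at j=6)
  i=6: ✗ (fails at j=6)
  i=7: ✗ (fails at j=9)
Positions where it holds: {} → 0.

0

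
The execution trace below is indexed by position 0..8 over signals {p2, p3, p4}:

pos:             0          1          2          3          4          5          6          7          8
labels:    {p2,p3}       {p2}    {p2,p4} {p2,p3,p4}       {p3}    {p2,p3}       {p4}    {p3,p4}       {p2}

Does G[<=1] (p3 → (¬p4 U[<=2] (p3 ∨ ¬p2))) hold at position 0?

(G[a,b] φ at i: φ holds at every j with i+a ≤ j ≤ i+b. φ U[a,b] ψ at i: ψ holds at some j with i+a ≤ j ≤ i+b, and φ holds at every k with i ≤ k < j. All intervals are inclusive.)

Yes

Check (p3 → (¬p4 U[<=2] (p3 ∨ ¬p2))) at every j in [0,1]:
  j=0: antecedent true; consequent holds → ✓
  j=1: antecedent false → ✓
All positions satisfy it → formula holds.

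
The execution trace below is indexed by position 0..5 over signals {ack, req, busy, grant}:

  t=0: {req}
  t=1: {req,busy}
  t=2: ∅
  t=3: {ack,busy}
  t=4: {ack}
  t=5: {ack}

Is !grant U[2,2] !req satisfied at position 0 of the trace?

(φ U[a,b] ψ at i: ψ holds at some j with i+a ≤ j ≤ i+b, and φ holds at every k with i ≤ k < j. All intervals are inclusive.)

Need some j in [2,2] with !req, and !grant at every k in [0,j-1].
  j=2: !req holds; !grant holds at every k in [0,1] → satisfied.

Yes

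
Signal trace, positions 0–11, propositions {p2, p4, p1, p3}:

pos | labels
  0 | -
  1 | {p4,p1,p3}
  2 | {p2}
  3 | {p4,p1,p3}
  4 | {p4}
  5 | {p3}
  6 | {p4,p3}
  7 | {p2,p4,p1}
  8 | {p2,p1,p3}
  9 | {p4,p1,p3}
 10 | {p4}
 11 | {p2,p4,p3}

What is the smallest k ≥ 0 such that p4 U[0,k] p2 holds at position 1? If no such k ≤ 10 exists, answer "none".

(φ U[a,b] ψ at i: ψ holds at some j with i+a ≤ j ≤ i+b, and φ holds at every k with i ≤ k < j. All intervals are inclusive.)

Need earliest j ≥ 1 with p2, and p4 at every k in [1,j-1].
  j=1: rhs fails.
  j=2: rhs holds; lhs holds on [1,1]. k = 1.

1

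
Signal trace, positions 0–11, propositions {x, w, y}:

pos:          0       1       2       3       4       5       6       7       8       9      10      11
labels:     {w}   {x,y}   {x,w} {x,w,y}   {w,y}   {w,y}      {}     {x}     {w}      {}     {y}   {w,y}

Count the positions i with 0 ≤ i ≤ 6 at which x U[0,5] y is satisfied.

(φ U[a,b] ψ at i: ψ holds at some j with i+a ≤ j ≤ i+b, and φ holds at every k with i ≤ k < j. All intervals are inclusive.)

Evaluate at each i in [0,6]:
  i=0: ✗ (lhs fails at k=0 before rhs at j=1)
  i=1: ✓ (rhs at j=1)
  i=2: ✓ (rhs at j=3; lhs holds on [2,2])
  i=3: ✓ (rhs at j=3)
  i=4: ✓ (rhs at j=4)
  i=5: ✓ (rhs at j=5)
  i=6: ✗ (lhs fails at k=6 before rhs at j=10)
Positions where it holds: {1, 2, 3, 4, 5} → 5.

5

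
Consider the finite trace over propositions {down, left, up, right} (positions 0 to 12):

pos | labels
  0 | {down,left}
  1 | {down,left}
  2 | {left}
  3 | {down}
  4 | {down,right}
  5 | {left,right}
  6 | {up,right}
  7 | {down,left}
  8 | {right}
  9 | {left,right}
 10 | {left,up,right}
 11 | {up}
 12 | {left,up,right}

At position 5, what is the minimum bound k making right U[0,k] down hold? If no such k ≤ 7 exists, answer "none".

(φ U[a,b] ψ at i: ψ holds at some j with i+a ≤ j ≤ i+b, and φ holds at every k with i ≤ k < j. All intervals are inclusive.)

Need earliest j ≥ 5 with down, and right at every k in [5,j-1].
  j=5: rhs fails.
  j=6: rhs fails.
  j=7: rhs holds; lhs holds on [5,6]. k = 2.

2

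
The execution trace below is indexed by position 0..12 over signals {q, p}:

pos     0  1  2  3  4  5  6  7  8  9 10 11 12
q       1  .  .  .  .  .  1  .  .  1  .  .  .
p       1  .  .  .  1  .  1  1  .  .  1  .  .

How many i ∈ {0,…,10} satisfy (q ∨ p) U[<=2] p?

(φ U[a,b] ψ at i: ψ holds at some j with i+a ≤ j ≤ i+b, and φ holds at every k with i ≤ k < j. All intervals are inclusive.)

Evaluate at each i in [0,10]:
  i=0: ✓ (rhs at j=0)
  i=1: ✗ (no rhs in [1,3])
  i=2: ✗ (lhs fails at k=2 before rhs at j=4)
  i=3: ✗ (lhs fails at k=3 before rhs at j=4)
  i=4: ✓ (rhs at j=4)
  i=5: ✗ (lhs fails at k=5 before rhs at j=6)
  i=6: ✓ (rhs at j=6)
  i=7: ✓ (rhs at j=7)
  i=8: ✗ (lhs fails at k=8 before rhs at j=10)
  i=9: ✓ (rhs at j=10; lhs holds on [9,9])
  i=10: ✓ (rhs at j=10)
Positions where it holds: {0, 4, 6, 7, 9, 10} → 6.

6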